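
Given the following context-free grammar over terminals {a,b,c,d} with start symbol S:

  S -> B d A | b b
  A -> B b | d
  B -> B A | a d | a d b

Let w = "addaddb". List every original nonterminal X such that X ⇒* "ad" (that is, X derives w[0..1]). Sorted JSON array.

CNF form of G:
  S -> B X4 | T0 T0
  A -> B T0 | d
  B -> B A | T1 T2 | T1 X3
  T0 -> b
  T1 -> a
  T2 -> d
  X3 -> T2 T0
  X4 -> T2 A

CYK table (by increasing span) (cells [i..j] with 0 ≤ i ≤ j ≤ 1 only):
  T[0,0] 'a' = {T1}  orig:{}
  T[1,1] 'd' = {A,T2}  orig:{A}
  T[0,1] 'ad' = {B}

Original NTs in T[0,1] deriving "ad": ["B"]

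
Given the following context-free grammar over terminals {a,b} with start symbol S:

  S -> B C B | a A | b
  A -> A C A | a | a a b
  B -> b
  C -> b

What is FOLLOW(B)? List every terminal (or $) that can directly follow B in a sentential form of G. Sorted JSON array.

FIRST sets, iterate to fixpoint:
[1]
  A via A→a: +{a}
  B via B→b: +{b}
  C via C→b: +{b}
  S via S→B C B: +{b}
  S via S→a A: +{a}
  FIRST[S]={a,b}  FIRST[A]={a}  FIRST[B]={b}  FIRST[C]={b}
[2] (no change)
  FIRST[S]={a,b}  FIRST[A]={a}  FIRST[B]={b}  FIRST[C]={b}

FOLLOW iteration:
seed FOLLOW(S) with $
round 1:
  A→A C A: FOLLOW(A) ⊇ FIRST(C) = {b}; new: +{b}
  A→A C A: FOLLOW(C) ⊇ FIRST(A) = {a}; new: +{a}
  S→B C B: FOLLOW(B) ⊇ FIRST(C) = {b}; new: +{b}
  S→B C B: FOLLOW(C) ⊇ FIRST(B) = {b}; new: +{b}
  S→B C B: FOLLOW(B) ⊇ FOLLOW(S) ⊇ {$}; new: +{$}
  S→a A: FOLLOW(A) ⊇ FOLLOW(S) ⊇ {$}; new: +{$}
  S: {$}  A: {$,b}  B: {$,b}  C: {a,b}
round 2: (stable)
  S: {$}  A: {$,b}  B: {$,b}  C: {a,b}

FOLLOW(B) = ["$", "b"]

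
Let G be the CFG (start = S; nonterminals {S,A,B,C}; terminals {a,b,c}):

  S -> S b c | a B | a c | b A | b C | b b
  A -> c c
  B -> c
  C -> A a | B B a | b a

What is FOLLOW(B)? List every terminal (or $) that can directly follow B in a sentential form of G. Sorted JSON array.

FIRST iteration:
round 1:
  A via A→c c: +{c}
  B via B→c: +{c}
  C via C→A a: +{c}
  C via C→b a: +{b}
  S via S→a B: +{a}
  S via S→b A: +{b}
  FIRST[S]={a,b}  FIRST[A]={c}  FIRST[B]={c}  FIRST[C]={b,c}
round 2: (no change)
  FIRST[S]={a,b}  FIRST[A]={c}  FIRST[B]={c}  FIRST[C]={b,c}

FOLLOW iteration:
seed FOLLOW(S) with $
round 1:
  C→A a: FOLLOW(A) ⊇ FIRST(a) = {a}; new: +{a}
  C→B B a: FOLLOW(B) ⊇ FIRST(B) = {c}; new: +{c}
  C→B B a: FOLLOW(B) ⊇ FIRST(a) = {a}; new: +{a}
  S→S b c: FOLLOW(S) ⊇ FIRST(b) = {b}; new: +{b}
  S→a B: FOLLOW(B) ⊇ FOLLOW(S) ⊇ {$,b}; new: +{$,b}
  S→b A: FOLLOW(A) ⊇ FOLLOW(S) ⊇ {$,b}; new: +{$,b}
  S→b C: FOLLOW(C) ⊇ FOLLOW(S) ⊇ {$,b}; new: +{$,b}
  FOLLOW[S]={$,b}  FOLLOW[A]={$,a,b}  FOLLOW[B]={$,a,b,c}  FOLLOW[C]={$,b}
round 2: done
  FOLLOW[S]={$,b}  FOLLOW[A]={$,a,b}  FOLLOW[B]={$,a,b,c}  FOLLOW[C]={$,b}

FOLLOW(B) = ["$", "a", "b", "c"]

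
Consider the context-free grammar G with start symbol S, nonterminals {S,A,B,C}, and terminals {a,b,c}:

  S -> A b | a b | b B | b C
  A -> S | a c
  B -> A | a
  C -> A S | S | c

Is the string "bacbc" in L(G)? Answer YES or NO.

Convert to CNF:
  S -> A T0 | T0 B | T0 C | T1 T0
  A -> A T0 | T0 B | T0 C | T1 T0 | T1 T2
  B -> A T0 | T0 B | T0 C | T1 T0 | T1 T2 | a
  C -> A S | A T0 | T0 B | T0 C | T1 T0 | c
  T0 -> b
  T1 -> a
  T2 -> c

CYK table (by increasing span):
  [0..0]={T0}  "b"  orig:{}
  [1..1]={B,T1}  "a"  orig:{B}
  [2..2]={C,T2}  "c"  orig:{C}
  [3..3]={T0}  "b"  orig:{}
  [4..4]={C,T2}  "c"  orig:{C}
  [0..1]={A,B,C,S}  "ba"
  [1..2]={A,B}  "ac"
  [2..3]=∅  "cb"
  [3..4]={A,B,C,S}  "bc"
  [0..2]={A,B,C,S}  "bac"
  [1..3]={A,B,C,S}  "acb"
  [2..4]=∅  "cbc"
  [0..3]={A,B,C,S}  "bacb"
  [1..4]={C}  "acbc"
  [0..4]={A,B,C,S}  "bacbc"

S ∈ T[0,4] ⇒ YES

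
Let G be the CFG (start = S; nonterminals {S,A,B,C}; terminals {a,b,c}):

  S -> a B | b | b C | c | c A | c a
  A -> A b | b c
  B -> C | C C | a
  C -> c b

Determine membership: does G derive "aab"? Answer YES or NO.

CNF form of G:
  S -> T0 C | T1 A | T1 T2 | T2 B | b | c
  A -> A T0 | T0 T1
  B -> C C | T1 T0 | a
  C -> T1 T0
  T0 -> b
  T1 -> c
  T2 -> a

Fill CYK table bottom-up:
  [0..0]={B,T2}  "a"  orig:{B}
  [1..1]={B,T2}  "a"  orig:{B}
  [2..2]={S,T0}  "b"  orig:{S}
  [0..1]={S}  "aa"
  [1..2]=∅  "ab"
  [0..2]=∅  "aab"

S ∉ T[0,2] ⇒ NO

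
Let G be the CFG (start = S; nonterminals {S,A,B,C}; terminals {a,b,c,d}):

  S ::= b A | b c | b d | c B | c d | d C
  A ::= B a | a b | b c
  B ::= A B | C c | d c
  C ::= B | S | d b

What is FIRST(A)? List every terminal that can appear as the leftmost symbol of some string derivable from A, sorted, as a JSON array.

FIRST sets, iterate to fixpoint:
round 1:
  A via A→a b: +{a}
  A via A→b c: +{b}
  B via B→A B: +{a,b}
  B via B→d c: +{d}
  C via C→B: +{a,b,d}
  S via S→b A: +{b}
  S via S→c B: +{c}
  S via S→d C: +{d}
  S: {b,c,d}  A: {a,b}  B: {a,b,d}  C: {a,b,d}
round 2:
  A via A→B a: +{d}
  C via C→S: +{c}
  S: {b,c,d}  A: {a,b,d}  B: {a,b,d}  C: {a,b,c,d}
round 3:
  B via B→C c: +{c}
  S: {b,c,d}  A: {a,b,d}  B: {a,b,c,d}  C: {a,b,c,d}
round 4:
  A via A→B a: +{c}
  S: {b,c,d}  A: {a,b,c,d}  B: {a,b,c,d}  C: {a,b,c,d}
round 5: done
  S: {b,c,d}  A: {a,b,c,d}  B: {a,b,c,d}  C: {a,b,c,d}

FIRST(A) = ["a", "b", "c", "d"]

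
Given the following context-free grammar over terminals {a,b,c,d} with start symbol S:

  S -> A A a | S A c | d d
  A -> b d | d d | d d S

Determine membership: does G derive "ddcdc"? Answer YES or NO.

Convert to CNF:
  S -> A X5 | S X6 | T1 T1
  A -> T0 T1 | T1 T1 | T1 X4
  T0 -> b
  T1 -> d
  T2 -> a
  T3 -> c
  X4 -> T1 S
  X5 -> A T2
  X6 -> A T3

CYK fill:
  cell(0,0) d: {T1}  orig:{}
  cell(1,1) d: {T1}  orig:{}
  cell(2,2) c: {T3}  orig:{}
  cell(3,3) d: {T1}  orig:{}
  cell(4,4) c: {T3}  orig:{}
  cell(0,1) dd: {A,S}
  cell(1,2) dc: ∅
  cell(2,3) cd: ∅
  cell(3,4) dc: ∅
  cell(0,2) ddc: {X6}  orig:{}
  cell(1,3) dcd: ∅
  cell(2,4) cdc: ∅
  cell(0,3) ddcd: ∅
  cell(1,4) dcdc: ∅
  cell(0,4) ddcdc: ∅

S ∉ T[0,4] ⇒ NO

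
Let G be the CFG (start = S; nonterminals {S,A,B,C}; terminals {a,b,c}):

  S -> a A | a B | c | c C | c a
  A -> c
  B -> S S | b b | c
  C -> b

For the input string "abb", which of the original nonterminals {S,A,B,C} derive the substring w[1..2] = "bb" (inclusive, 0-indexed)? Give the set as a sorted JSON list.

Convert to CNF:
  S -> T1 A | T1 B | T2 C | T2 T1 | c
  A -> c
  B -> S S | T0 T0 | c
  C -> b
  T0 -> b
  T1 -> a
  T2 -> c

CYK fill — only the sub-triangle for w[1..2]:
  cell(1,1) b: {C,T0}  orig:{C}
  cell(2,2) b: {C,T0}  orig:{C}
  cell(1,2) bb: {B}

Original NTs in T[1,2] deriving "bb": ["B"]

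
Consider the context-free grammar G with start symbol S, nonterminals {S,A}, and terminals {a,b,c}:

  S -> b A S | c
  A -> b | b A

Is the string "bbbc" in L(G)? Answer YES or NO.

Convert to CNF:
  S -> T0 X1 | c
  A -> T0 A | b
  T0 -> b
  X1 -> A S

CYK fill:
  [0..0]={A,T0}  "b"  orig:{A}
  [1..1]={A,T0}  "b"  orig:{A}
  [2..2]={A,T0}  "b"  orig:{A}
  [3..3]={S}  "c"
  [0..1]={A}  "bb"
  [1..2]={A}  "bb"
  [2..3]={X1}  "bc"  orig:{}
  [0..2]={A}  "bbb"
  [1..3]={S,X1}  "bbc"  orig:{S}
  [0..3]={S,X1}  "bbbc"  orig:{S}

S ∈ T[0,3] ⇒ YES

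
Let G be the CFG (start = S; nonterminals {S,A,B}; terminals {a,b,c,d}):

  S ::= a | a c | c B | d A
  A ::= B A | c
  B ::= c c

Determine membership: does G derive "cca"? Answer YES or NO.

Convert to CNF:
  S -> T0 B | T1 T0 | T2 A | a
  A -> B A | c
  B -> T0 T0
  T0 -> c
  T1 -> a
  T2 -> d

CYK table (by increasing span):
  T[0,0] 'c' = {A,T0}  orig:{A}
  T[1,1] 'c' = {A,T0}  orig:{A}
  T[2,2] 'a' = {S,T1}  orig:{S}
  T[0,1] 'cc' = {B}
  T[1,2] 'ca' = ∅
  T[0,2] 'cca' = ∅

S ∉ T[0,2] ⇒ NO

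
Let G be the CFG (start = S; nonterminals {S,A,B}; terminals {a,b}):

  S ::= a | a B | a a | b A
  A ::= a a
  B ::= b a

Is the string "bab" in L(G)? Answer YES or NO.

CNF form of G:
  S -> T0 B | T0 T0 | T1 A | a
  A -> T0 T0
  B -> T1 T0
  T0 -> a
  T1 -> b

Fill CYK table bottom-up:
  [0..0]={T1}  "b"  orig:{}
  [1..1]={S,T0}  "a"  orig:{S}
  [2..2]={T1}  "b"  orig:{}
  [0..1]={B}  "ba"
  [1..2]=∅  "ab"
  [0..2]=∅  "bab"

S ∉ T[0,2] ⇒ NO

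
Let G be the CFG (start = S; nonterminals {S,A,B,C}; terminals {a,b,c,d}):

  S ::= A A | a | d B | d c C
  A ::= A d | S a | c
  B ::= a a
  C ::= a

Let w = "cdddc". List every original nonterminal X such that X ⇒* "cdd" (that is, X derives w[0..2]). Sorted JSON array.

CNF form of G:
  S -> A A | T0 B | T0 X3 | a
  A -> A T0 | S T1 | c
  B -> T1 T1
  C -> a
  T0 -> d
  T1 -> a
  T2 -> c
  X3 -> T2 C

CYK table (by increasing span), restricted to cells inside w[0..2]:
  T[0,0] 'c' = {A,T2}  orig:{A}
  T[1,1] 'd' = {T0}  orig:{}
  T[2,2] 'd' = {T0}  orig:{}
  T[0,1] 'cd' = {A}
  T[1,2] 'dd' = ∅
  T[0,2] 'cdd' = {A}

Original NTs in T[0,2] deriving "cdd": ["A"]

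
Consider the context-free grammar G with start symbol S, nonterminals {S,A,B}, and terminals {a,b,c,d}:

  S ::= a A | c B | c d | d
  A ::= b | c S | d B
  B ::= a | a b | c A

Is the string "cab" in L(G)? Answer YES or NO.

CNF form of G:
  S -> T0 B | T0 T1 | T2 A | d
  A -> T0 S | T1 B | b
  B -> T0 A | T2 T3 | a
  T0 -> c
  T1 -> d
  T2 -> a
  T3 -> b

CYK table (by increasing span):
  T[0,0] 'c' = {T0}  orig:{}
  T[1,1] 'a' = {B,T2}  orig:{B}
  T[2,2] 'b' = {A,T3}  orig:{A}
  T[0,1] 'ca' = {S}
  T[1,2] 'ab' = {B,S}
  T[0,2] 'cab' = {A,S}

S ∈ T[0,2] ⇒ YES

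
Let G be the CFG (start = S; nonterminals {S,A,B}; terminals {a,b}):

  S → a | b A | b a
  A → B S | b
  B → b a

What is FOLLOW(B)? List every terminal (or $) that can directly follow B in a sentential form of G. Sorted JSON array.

FIRST iteration:
round 1:
  A via A→b: +{b}
  B via B→b a: +{b}
  S via S→a: +{a}
  S via S→b A: +{b}
  FIRST[S]={a,b}  FIRST[A]={b}  FIRST[B]={b}
round 2: (stable)
  FIRST[S]={a,b}  FIRST[A]={b}  FIRST[B]={b}

FOLLOW sets:
seed FOLLOW(S) with $
iter 1:
  A→B S: FOLLOW(B) ⊇ FIRST(S) = {a,b}; new: +{a,b}
  S→b A: FOLLOW(A) ⊇ FOLLOW(S) ⊇ {$}; new: +{$}
  FOLLOW(S)={$}  FOLLOW(A)={$}  FOLLOW(B)={a,b}
iter 2: — fixpoint
  FOLLOW(S)={$}  FOLLOW(A)={$}  FOLLOW(B)={a,b}

FOLLOW(B) = ["a", "b"]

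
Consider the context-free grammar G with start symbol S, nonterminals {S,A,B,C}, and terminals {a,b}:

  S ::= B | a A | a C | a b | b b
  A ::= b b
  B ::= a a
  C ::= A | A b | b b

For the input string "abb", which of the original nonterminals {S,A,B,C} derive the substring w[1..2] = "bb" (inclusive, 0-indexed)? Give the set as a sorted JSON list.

Convert to CNF:
  S -> T0 T0 | T1 A | T1 C | T1 T0 | T1 T1
  A -> T0 T0
  B -> T1 T1
  C -> A T0 | T0 T0
  T0 -> b
  T1 -> a

CYK table (by increasing span) — only the sub-triangle for w[1..2]:
  T[1,1] 'b' = {T0}  orig:{}
  T[2,2] 'b' = {T0}  orig:{}
  T[1,2] 'bb' = {A,C,S}

Original NTs in T[1,2] deriving "bb": ["A", "C", "S"]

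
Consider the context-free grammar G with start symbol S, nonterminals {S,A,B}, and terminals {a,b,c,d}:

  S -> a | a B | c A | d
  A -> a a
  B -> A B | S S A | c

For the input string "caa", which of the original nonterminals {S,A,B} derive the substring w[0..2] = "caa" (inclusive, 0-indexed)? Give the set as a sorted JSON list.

Convert to CNF:
  S -> T0 B | T1 A | a | d
  A -> T0 T0
  B -> A B | S X2 | c
  T0 -> a
  T1 -> c
  X2 -> S A

Fill CYK table bottom-up — only the sub-triangle for w[0..2]:
  [0..0]={B,T1}  "c"  orig:{B}
  [1..1]={S,T0}  "a"  orig:{S}
  [2..2]={S,T0}  "a"  orig:{S}
  [0..1]=∅  "ca"
  [1..2]={A}  "aa"
  [0..2]={S}  "caa"

Original NTs in T[0,2] deriving "caa": ["S"]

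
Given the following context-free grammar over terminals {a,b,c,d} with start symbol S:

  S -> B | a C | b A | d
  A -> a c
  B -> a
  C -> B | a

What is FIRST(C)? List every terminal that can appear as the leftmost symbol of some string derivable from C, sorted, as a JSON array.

Compute FIRST by fixpoint:
pass 1:
  A via A→a c: +{a}
  B via B→a: +{a}
  C via C→B: +{a}
  S via S→B: +{a}
  S via S→b A: +{b}
  S via S→d: +{d}
  FIRST(S)={a,b,d}  FIRST(A)={a}  FIRST(B)={a}  FIRST(C)={a}
pass 2: (no change)
  FIRST(S)={a,b,d}  FIRST(A)={a}  FIRST(B)={a}  FIRST(C)={a}

FIRST(C) = ["a"]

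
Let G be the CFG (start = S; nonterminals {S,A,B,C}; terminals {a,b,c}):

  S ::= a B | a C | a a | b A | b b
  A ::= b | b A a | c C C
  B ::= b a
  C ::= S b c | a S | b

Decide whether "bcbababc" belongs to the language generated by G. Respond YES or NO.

Convert to CNF:
  S -> T0 A | T0 T0 | T1 B | T1 C | T1 T1
  A -> T0 X3 | T2 X4 | b
  B -> T0 T1
  C -> S X5 | T1 S | b
  T0 -> b
  T1 -> a
  T2 -> c
  X3 -> A T1
  X4 -> C C
  X5 -> T0 T2

CYK fill:
  cell(0,0) b: {A,C,T0}  orig:{A,C}
  cell(1,1) c: {T2}  orig:{}
  cell(2,2) b: {A,C,T0}  orig:{A,C}
  cell(3,3) a: {T1}  orig:{}
  cell(4,4) b: {A,C,T0}  orig:{A,C}
  cell(5,5) a: {T1}  orig:{}
  cell(6,6) b: {A,C,T0}  orig:{A,C}
  cell(7,7) c: {T2}  orig:{}
  cell(0,1) bc: {X5}  orig:{}
  cell(1,2) cb: ∅
  cell(2,3) ba: {B,X3}  orig:{B}
  cell(3,4) ab: {S}
  cell(4,5) ba: {B,X3}  orig:{B}
  cell(5,6) ab: {S}
  cell(6,7) bc: {X5}  orig:{}
  cell(0,2) bcb: ∅
  cell(1,3) cba: ∅
  cell(2,4) bab: ∅
  cell(3,5) aba: {S}
  cell(4,6) bab: ∅
  cell(5,7) abc: ∅
  cell(0,3) bcba: ∅
  cell(1,4) cbab: ∅
  cell(2,5) baba: ∅
  cell(3,6) abab: ∅
  cell(4,7) babc: ∅
  cell(0,4) bcbab: ∅
  cell(1,5) cbaba: ∅
  cell(2,6) babab: ∅
  cell(3,7) ababc: {C}
  cell(0,5) bcbaba: ∅
  cell(1,6) cbabab: ∅
  cell(2,7) bababc: {X4}  orig:{}
  cell(0,6) bcbabab: ∅
  cell(1,7) cbababc: {A}
  cell(0,7) bcbababc: {S}

S ∈ T[0,7] ⇒ YES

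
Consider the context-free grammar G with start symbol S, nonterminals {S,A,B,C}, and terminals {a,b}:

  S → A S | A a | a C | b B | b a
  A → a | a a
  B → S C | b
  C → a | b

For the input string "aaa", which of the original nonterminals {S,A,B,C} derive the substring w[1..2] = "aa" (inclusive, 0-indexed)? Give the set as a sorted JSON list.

CNF form of G:
  S -> A S | A T0 | T0 C | T1 B | T1 T0
  A -> T0 T0 | a
  B -> S C | b
  C -> a | b
  T0 -> a
  T1 -> b

CYK fill — only the sub-triangle for w[1..2]:
  T[1,1] 'a' = {A,C,T0}  orig:{A,C}
  T[2,2] 'a' = {A,C,T0}  orig:{A,C}
  T[1,2] 'aa' = {A,S}

Original NTs in T[1,2] deriving "aa": ["A", "S"]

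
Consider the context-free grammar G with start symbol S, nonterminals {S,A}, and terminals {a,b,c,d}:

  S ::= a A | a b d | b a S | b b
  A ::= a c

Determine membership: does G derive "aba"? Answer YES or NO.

CNF form of G:
  S -> T0 A | T0 X4 | T2 T2 | T2 X5
  A -> T0 T1
  T0 -> a
  T1 -> c
  T2 -> b
  T3 -> d
  X4 -> T2 T3
  X5 -> T0 S

CYK table (by increasing span):
  [0..0]={T0}  "a"  orig:{}
  [1..1]={T2}  "b"  orig:{}
  [2..2]={T0}  "a"  orig:{}
  [0..1]=∅  "ab"
  [1..2]=∅  "ba"
  [0..2]=∅  "aba"

S ∉ T[0,2] ⇒ NO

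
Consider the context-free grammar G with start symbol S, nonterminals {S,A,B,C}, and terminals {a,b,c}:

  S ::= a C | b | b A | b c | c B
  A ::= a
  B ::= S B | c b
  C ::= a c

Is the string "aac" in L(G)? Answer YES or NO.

CNF form of G:
  S -> T0 B | T1 A | T1 T0 | T2 C | b
  A -> a
  B -> S B | T0 T1
  C -> T2 T0
  T0 -> c
  T1 -> b
  T2 -> a

Fill CYK table bottom-up:
  cell(0,0) a: {A,T2}  orig:{A}
  cell(1,1) a: {A,T2}  orig:{A}
  cell(2,2) c: {T0}  orig:{}
  cell(0,1) aa: ∅
  cell(1,2) ac: {C}
  cell(0,2) aac: {S}

S ∈ T[0,2] ⇒ YES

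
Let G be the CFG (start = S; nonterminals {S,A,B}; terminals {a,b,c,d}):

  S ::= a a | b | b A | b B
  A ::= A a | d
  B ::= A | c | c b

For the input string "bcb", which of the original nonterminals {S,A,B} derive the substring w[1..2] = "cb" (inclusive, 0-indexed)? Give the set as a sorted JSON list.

Convert to CNF:
  S -> T0 T0 | T2 A | T2 B | b
  A -> A T0 | d
  B -> A T0 | T1 T2 | c | d
  T0 -> a
  T1 -> c
  T2 -> b

Fill CYK table bottom-up (cells [i..j] with 1 ≤ i ≤ j ≤ 2 only):
  T[1,1] 'c' = {B,T1}  orig:{B}
  T[2,2] 'b' = {S,T2}  orig:{S}
  T[1,2] 'cb' = {B}

Original NTs in T[1,2] deriving "cb": ["B"]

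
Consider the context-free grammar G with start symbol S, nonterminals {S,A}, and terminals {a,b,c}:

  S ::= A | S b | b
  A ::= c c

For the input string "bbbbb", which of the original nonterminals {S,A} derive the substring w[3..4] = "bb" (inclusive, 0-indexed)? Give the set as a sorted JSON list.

CNF form of G:
  S -> S T1 | T0 T0 | b
  A -> T0 T0
  T0 -> c
  T1 -> b

CYK table (by increasing span), restricted to cells inside w[3..4]:
  T[3,3] 'b' = {S,T1}  orig:{S}
  T[4,4] 'b' = {S,T1}  orig:{S}
  T[3,4] 'bb' = {S}

Original NTs in T[3,4] deriving "bb": ["S"]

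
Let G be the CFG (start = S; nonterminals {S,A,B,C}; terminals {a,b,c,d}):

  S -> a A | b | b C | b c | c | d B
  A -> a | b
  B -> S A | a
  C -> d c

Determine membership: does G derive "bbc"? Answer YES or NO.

Convert to CNF:
  S -> T0 B | T2 A | T3 C | T3 T1 | b | c
  A -> a | b
  B -> S A | a
  C -> T0 T1
  T0 -> d
  T1 -> c
  T2 -> a
  T3 -> b

CYK fill:
  T[0,0] 'b' = {A,S,T3}  orig:{A,S}
  T[1,1] 'b' = {A,S,T3}  orig:{A,S}
  T[2,2] 'c' = {S,T1}  orig:{S}
  T[0,1] 'bb' = {B}
  T[1,2] 'bc' = {S}
  T[0,2] 'bbc' = ∅

S ∉ T[0,2] ⇒ NO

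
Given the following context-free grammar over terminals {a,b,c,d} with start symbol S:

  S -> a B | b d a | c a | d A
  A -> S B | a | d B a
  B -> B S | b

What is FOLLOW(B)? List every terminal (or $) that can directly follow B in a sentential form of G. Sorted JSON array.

FIRST iteration:
round 1:
  A via A→a: +{a}
  A via A→d B a: +{d}
  B via B→b: +{b}
  S via S→a B: +{a}
  S via S→b d a: +{b}
  S via S→c a: +{c}
  S via S→d A: +{d}
  FIRST[S]={a,b,c,d}  FIRST[A]={a,d}  FIRST[B]={b}
round 2:
  A via A→S B: +{b,c}
  FIRST[S]={a,b,c,d}  FIRST[A]={a,b,c,d}  FIRST[B]={b}
round 3: done
  FIRST[S]={a,b,c,d}  FIRST[A]={a,b,c,d}  FIRST[B]={b}

FOLLOW sets:
initialize: $ ∈ FOLLOW(S)
pass 1:
  A→S B: FOLLOW(S) ⊇ FIRST(B) = {b}; new: +{b}
  A→d B a: FOLLOW(B) ⊇ FIRST(a) = {a}; new: +{a}
  B→B S: FOLLOW(B) ⊇ FIRST(S) = {a,b,c,d}; new: +{b,c,d}
  B→B S: FOLLOW(S) ⊇ FOLLOW(B) ⊇ {a,b,c,d}; new: +{a,c,d}
  S→a B: FOLLOW(B) ⊇ FOLLOW(S) ⊇ {$,a,b,c,d}; new: +{$}
  S→d A: FOLLOW(A) ⊇ FOLLOW(S) ⊇ {$,a,b,c,d}; new: +{$,a,b,c,d}
  FOLLOW[S]={$,a,b,c,d}  FOLLOW[A]={$,a,b,c,d}  FOLLOW[B]={$,a,b,c,d}
pass 2: (no change)
  FOLLOW[S]={$,a,b,c,d}  FOLLOW[A]={$,a,b,c,d}  FOLLOW[B]={$,a,b,c,d}

FOLLOW(B) = ["$", "a", "b", "c", "d"]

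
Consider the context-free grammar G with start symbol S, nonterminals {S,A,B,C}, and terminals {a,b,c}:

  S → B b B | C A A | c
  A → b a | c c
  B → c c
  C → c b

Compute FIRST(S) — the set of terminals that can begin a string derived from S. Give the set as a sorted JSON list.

FIRST sets, iterate to fixpoint:
round 1:
  A via A→b a: +{b}
  A via A→c c: +{c}
  B via B→c c: +{c}
  C via C→c b: +{c}
  S via S→B b B: +{c}
  FIRST[S]={c}  FIRST[A]={b,c}  FIRST[B]={c}  FIRST[C]={c}
round 2: (stable)
  FIRST[S]={c}  FIRST[A]={b,c}  FIRST[B]={c}  FIRST[C]={c}

FIRST(S) = ["c"]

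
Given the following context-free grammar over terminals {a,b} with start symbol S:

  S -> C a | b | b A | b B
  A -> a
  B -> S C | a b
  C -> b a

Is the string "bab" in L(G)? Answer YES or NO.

Convert to CNF:
  S -> C T0 | T1 A | T1 B | b
  A -> a
  B -> S C | T0 T1
  C -> T1 T0
  T0 -> a
  T1 -> b

Fill CYK table bottom-up:
  [0..0]={S,T1}  "b"  orig:{S}
  [1..1]={A,T0}  "a"  orig:{A}
  [2..2]={S,T1}  "b"  orig:{S}
  [0..1]={C,S}  "ba"
  [1..2]={B}  "ab"
  [0..2]={S}  "bab"

S ∈ T[0,2] ⇒ YES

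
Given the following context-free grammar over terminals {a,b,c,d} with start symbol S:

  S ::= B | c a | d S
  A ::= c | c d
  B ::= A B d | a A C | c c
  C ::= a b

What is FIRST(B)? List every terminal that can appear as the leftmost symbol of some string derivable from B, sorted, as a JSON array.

FIRST iteration:
pass 1:
  A via A→c: +{c}
  B via B→A B d: +{c}
  B via B→a A C: +{a}
  C via C→a b: +{a}
  S via S→B: +{a,c}
  S via S→d S: +{d}
  FIRST(S)={a,c,d}  FIRST(A)={c}  FIRST(B)={a,c}  FIRST(C)={a}
pass 2: (no change)
  FIRST(S)={a,c,d}  FIRST(A)={c}  FIRST(B)={a,c}  FIRST(C)={a}

FIRST(B) = ["a", "c"]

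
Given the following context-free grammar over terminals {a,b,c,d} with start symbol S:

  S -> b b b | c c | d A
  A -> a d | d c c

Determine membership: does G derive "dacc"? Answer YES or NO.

CNF form of G:
  S -> T1 A | T2 T2 | T3 X5
  A -> T0 T1 | T1 X4
  T0 -> a
  T1 -> d
  T2 -> c
  T3 -> b
  X4 -> T2 T2
  X5 -> T3 T3

Fill CYK table bottom-up:
  cell(0,0) d: {T1}  orig:{}
  cell(1,1) a: {T0}  orig:{}
  cell(2,2) c: {T2}  orig:{}
  cell(3,3) c: {T2}  orig:{}
  cell(0,1) da: ∅
  cell(1,2) ac: ∅
  cell(2,3) cc: {S,X4}  orig:{S}
  cell(0,2) dac: ∅
  cell(1,3) acc: ∅
  cell(0,3) dacc: ∅

S ∉ T[0,3] ⇒ NO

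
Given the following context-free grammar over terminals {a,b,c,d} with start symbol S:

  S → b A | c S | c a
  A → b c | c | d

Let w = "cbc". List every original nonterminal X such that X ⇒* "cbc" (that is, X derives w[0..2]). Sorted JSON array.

CNF form of G:
  S -> T0 A | T1 S | T1 T2
  A -> T0 T1 | c | d
  T0 -> b
  T1 -> c
  T2 -> a

CYK table (by increasing span) (cells [i..j] with 0 ≤ i ≤ j ≤ 2 only):
  cell(0,0) c: {A,T1}  orig:{A}
  cell(1,1) b: {T0}  orig:{}
  cell(2,2) c: {A,T1}  orig:{A}
  cell(0,1) cb: ∅
  cell(1,2) bc: {A,S}
  cell(0,2) cbc: {S}

Original NTs in T[0,2] deriving "cbc": ["S"]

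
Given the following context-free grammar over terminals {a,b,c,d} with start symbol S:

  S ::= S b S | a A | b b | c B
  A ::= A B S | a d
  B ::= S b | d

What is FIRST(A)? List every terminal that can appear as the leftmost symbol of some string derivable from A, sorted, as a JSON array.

FIRST sets, iterate to fixpoint:
pass 1:
  A via A→a d: +{a}
  B via B→d: +{d}
  S via S→a A: +{a}
  S via S→b b: +{b}
  S via S→c B: +{c}
  S: {a,b,c}  A: {a}  B: {d}
pass 2:
  B via B→S b: +{a,b,c}
  S: {a,b,c}  A: {a}  B: {a,b,c,d}
pass 3: done
  S: {a,b,c}  A: {a}  B: {a,b,c,d}

FIRST(A) = ["a"]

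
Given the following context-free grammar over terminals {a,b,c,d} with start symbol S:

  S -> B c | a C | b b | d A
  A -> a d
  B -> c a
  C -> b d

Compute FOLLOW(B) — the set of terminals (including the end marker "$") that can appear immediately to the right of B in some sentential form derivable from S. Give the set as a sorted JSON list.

FIRST sets, iterate to fixpoint:
round 1:
  A via A→a d: +{a}
  B via B→c a: +{c}
  C via C→b d: +{b}
  S via S→B c: +{c}
  S via S→a C: +{a}
  S via S→b b: +{b}
  S via S→d A: +{d}
  FIRST[S]={a,b,c,d}  FIRST[A]={a}  FIRST[B]={c}  FIRST[C]={b}
round 2: done
  FIRST[S]={a,b,c,d}  FIRST[A]={a}  FIRST[B]={c}  FIRST[C]={b}

Compute FOLLOW by fixpoint:
seed FOLLOW(S) with $
round 1:
  S→B c: FOLLOW(B) ⊇ FIRST(c) = {c}; new: +{c}
  S→a C: FOLLOW(C) ⊇ FOLLOW(S) ⊇ {$}; new: +{$}
  S→d A: FOLLOW(A) ⊇ FOLLOW(S) ⊇ {$}; new: +{$}
  FOLLOW(S)={$}  FOLLOW(A)={$}  FOLLOW(B)={c}  FOLLOW(C)={$}
round 2: (no change)
  FOLLOW(S)={$}  FOLLOW(A)={$}  FOLLOW(B)={c}  FOLLOW(C)={$}

FOLLOW(B) = ["c"]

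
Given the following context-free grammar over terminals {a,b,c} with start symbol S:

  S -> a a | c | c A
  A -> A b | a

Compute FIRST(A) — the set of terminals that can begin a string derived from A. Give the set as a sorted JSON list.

FIRST iteration:
pass 1:
  A via A→a: +{a}
  S via S→a a: +{a}
  S via S→c: +{c}
  FIRST[S]={a,c}  FIRST[A]={a}
pass 2: done
  FIRST[S]={a,c}  FIRST[A]={a}

FIRST(A) = ["a"]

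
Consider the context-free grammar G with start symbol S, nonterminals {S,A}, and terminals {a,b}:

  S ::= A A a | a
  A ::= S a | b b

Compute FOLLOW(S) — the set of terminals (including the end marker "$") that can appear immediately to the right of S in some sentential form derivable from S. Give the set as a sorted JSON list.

FIRST sets, iterate to fixpoint:
[1]
  A via A→b b: +{b}
  S via S→A A a: +{b}
  S via S→a: +{a}
  S: {a,b}  A: {b}
[2]
  A via A→S a: +{a}
  S: {a,b}  A: {a,b}
[3] (no change)
  S: {a,b}  A: {a,b}

FOLLOW sets:
FOLLOW(S) := {$}
[1]
  A→S a: FOLLOW(S) ⊇ FIRST(a) = {a}; new: +{a}
  S→A A a: FOLLOW(A) ⊇ FIRST(A) = {a,b}; new: +{a,b}
  FOLLOW(S)={$,a}  FOLLOW(A)={a,b}
[2] — fixpoint
  FOLLOW(S)={$,a}  FOLLOW(A)={a,b}

FOLLOW(S) = ["$", "a"]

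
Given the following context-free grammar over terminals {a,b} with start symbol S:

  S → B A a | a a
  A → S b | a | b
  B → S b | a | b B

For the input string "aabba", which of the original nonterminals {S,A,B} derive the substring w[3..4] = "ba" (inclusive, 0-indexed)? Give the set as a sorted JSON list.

Convert to CNF:
  S -> B X2 | T1 T1
  A -> S T0 | a | b
  B -> S T0 | T0 B | a
  T0 -> b
  T1 -> a
  X2 -> A T1

CYK table (by increasing span), restricted to cells inside w[3..4]:
  [3..3]={A,T0}  "b"  orig:{A}
  [4..4]={A,B,T1}  "a"  orig:{A,B}
  [3..4]={B,X2}  "ba"  orig:{B}

Original NTs in T[3,4] deriving "ba": ["B"]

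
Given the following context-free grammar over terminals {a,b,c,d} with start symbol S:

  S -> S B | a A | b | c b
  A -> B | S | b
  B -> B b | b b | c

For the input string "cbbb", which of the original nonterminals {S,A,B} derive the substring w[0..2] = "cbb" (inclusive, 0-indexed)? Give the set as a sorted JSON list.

CNF form of G:
  S -> S B | T1 A | T2 T0 | b
  A -> B T0 | S B | T0 T0 | T1 A | T2 T0 | b | c
  B -> B T0 | T0 T0 | c
  T0 -> b
  T1 -> a
  T2 -> c

CYK fill (cells [i..j] with 0 ≤ i ≤ j ≤ 2 only):
  cell(0,0) c: {A,B,T2}  orig:{A,B}
  cell(1,1) b: {A,S,T0}  orig:{A,S}
  cell(2,2) b: {A,S,T0}  orig:{A,S}
  cell(0,1) cb: {A,B,S}
  cell(1,2) bb: {A,B}
  cell(0,2) cbb: {A,B}

Original NTs in T[0,2] deriving "cbb": ["A", "B"]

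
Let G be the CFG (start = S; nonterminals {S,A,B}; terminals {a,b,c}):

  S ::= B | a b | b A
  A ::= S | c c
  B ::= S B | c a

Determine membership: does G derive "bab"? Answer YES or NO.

Convert to CNF:
  S -> S B | T0 T1 | T1 A | T2 T0
  A -> S B | T0 T1 | T1 A | T2 T0 | T2 T2
  B -> S B | T2 T0
  T0 -> a
  T1 -> b
  T2 -> c

Fill CYK table bottom-up:
  [0..0]={T1}  "b"  orig:{}
  [1..1]={T0}  "a"  orig:{}
  [2..2]={T1}  "b"  orig:{}
  [0..1]=∅  "ba"
  [1..2]={A,S}  "ab"
  [0..2]={A,S}  "bab"

S ∈ T[0,2] ⇒ YES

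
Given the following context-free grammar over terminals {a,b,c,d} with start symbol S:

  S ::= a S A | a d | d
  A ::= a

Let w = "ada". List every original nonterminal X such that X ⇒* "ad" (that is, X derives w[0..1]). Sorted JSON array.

Convert to CNF:
  S -> T0 T1 | T0 X2 | d
  A -> a
  T0 -> a
  T1 -> d
  X2 -> S A

Fill CYK table bottom-up — only the sub-triangle for w[0..1]:
  cell(0,0) a: {A,T0}  orig:{A}
  cell(1,1) d: {S,T1}  orig:{S}
  cell(0,1) ad: {S}

Original NTs in T[0,1] deriving "ad": ["S"]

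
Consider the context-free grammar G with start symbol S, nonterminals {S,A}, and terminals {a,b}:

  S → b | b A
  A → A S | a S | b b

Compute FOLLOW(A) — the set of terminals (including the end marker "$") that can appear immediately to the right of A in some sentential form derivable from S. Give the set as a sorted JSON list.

FIRST iteration:
pass 1:
  A via A→a S: +{a}
  A via A→b b: +{b}
  S via S→b: +{b}
  FIRST[S]={b}  FIRST[A]={a,b}
pass 2: — fixpoint
  FIRST[S]={b}  FIRST[A]={a,b}

Compute FOLLOW by fixpoint:
FOLLOW(S) := {$}
iter 1:
  A→A S: FOLLOW(A) ⊇ FIRST(S) = {b}; new: +{b}
  A→A S: FOLLOW(S) ⊇ FOLLOW(A) ⊇ {b}; new: +{b}
  S→b A: FOLLOW(A) ⊇ FOLLOW(S) ⊇ {$,b}; new: +{$}
  FOLLOW(S)={$,b}  FOLLOW(A)={$,b}
iter 2: — fixpoint
  FOLLOW(S)={$,b}  FOLLOW(A)={$,b}

FOLLOW(A) = ["$", "b"]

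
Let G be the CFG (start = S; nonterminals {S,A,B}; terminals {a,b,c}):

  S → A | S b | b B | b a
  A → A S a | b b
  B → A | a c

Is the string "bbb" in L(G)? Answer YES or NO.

CNF form of G:
  S -> A X5 | S T1 | T1 B | T1 T0 | T1 T1
  A -> A X3 | T1 T1
  B -> A X4 | T0 T2 | T1 T1
  T0 -> a
  T1 -> b
  T2 -> c
  X3 -> S T0
  X4 -> S T0
  X5 -> S T0

CYK table (by increasing span):
  T[0,0] 'b' = {T1}  orig:{}
  T[1,1] 'b' = {T1}  orig:{}
  T[2,2] 'b' = {T1}  orig:{}
  T[0,1] 'bb' = {A,B,S}
  T[1,2] 'bb' = {A,B,S}
  T[0,2] 'bbb' = {S}

S ∈ T[0,2] ⇒ YES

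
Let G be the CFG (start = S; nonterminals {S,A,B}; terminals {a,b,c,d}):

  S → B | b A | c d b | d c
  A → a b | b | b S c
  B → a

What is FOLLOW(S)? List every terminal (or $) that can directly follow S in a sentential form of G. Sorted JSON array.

FIRST sets, iterate to fixpoint:
pass 1:
  A via A→a b: +{a}
  A via A→b: +{b}
  B via B→a: +{a}
  S via S→B: +{a}
  S via S→b A: +{b}
  S via S→c d b: +{c}
  S via S→d c: +{d}
  S: {a,b,c,d}  A: {a,b}  B: {a}
pass 2: — fixpoint
  S: {a,b,c,d}  A: {a,b}  B: {a}

FOLLOW iteration:
initialize: $ ∈ FOLLOW(S)
[1]
  A→b S c: FOLLOW(S) ⊇ FIRST(c) = {c}; new: +{c}
  S→B: FOLLOW(B) ⊇ FOLLOW(S) ⊇ {$,c}; new: +{$,c}
  S→b A: FOLLOW(A) ⊇ FOLLOW(S) ⊇ {$,c}; new: +{$,c}
  FOLLOW(S)={$,c}  FOLLOW(A)={$,c}  FOLLOW(B)={$,c}
[2] (stable)
  FOLLOW(S)={$,c}  FOLLOW(A)={$,c}  FOLLOW(B)={$,c}

FOLLOW(S) = ["$", "c"]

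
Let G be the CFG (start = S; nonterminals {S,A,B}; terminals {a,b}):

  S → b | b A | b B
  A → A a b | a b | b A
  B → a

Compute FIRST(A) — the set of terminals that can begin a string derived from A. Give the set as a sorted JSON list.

Compute FIRST by fixpoint:
[1]
  A via A→a b: +{a}
  A via A→b A: +{b}
  B via B→a: +{a}
  S via S→b: +{b}
  FIRST(S)={b}  FIRST(A)={a,b}  FIRST(B)={a}
[2] — fixpoint
  FIRST(S)={b}  FIRST(A)={a,b}  FIRST(B)={a}

FIRST(A) = ["a", "b"]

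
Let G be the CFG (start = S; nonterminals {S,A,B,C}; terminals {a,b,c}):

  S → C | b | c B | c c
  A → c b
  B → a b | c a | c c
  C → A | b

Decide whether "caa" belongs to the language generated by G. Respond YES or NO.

Convert to CNF:
  S -> T0 B | T0 T0 | T0 T1 | b
  A -> T0 T1
  B -> T0 T0 | T0 T2 | T2 T1
  C -> T0 T1 | b
  T0 -> c
  T1 -> b
  T2 -> a

CYK table (by increasing span):
  cell(0,0) c: {T0}  orig:{}
  cell(1,1) a: {T2}  orig:{}
  cell(2,2) a: {T2}  orig:{}
  cell(0,1) ca: {B}
  cell(1,2) aa: ∅
  cell(0,2) caa: ∅

S ∉ T[0,2] ⇒ NO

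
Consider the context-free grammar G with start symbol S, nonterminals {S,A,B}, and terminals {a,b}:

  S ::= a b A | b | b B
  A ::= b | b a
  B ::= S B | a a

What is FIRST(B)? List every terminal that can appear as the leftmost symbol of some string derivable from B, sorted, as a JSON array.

Compute FIRST by fixpoint:
iter 1:
  A via A→b: +{b}
  B via B→a a: +{a}
  S via S→a b A: +{a}
  S via S→b: +{b}
  FIRST(S)={a,b}  FIRST(A)={b}  FIRST(B)={a}
iter 2:
  B via B→S B: +{b}
  FIRST(S)={a,b}  FIRST(A)={b}  FIRST(B)={a,b}
iter 3: done
  FIRST(S)={a,b}  FIRST(A)={b}  FIRST(B)={a,b}

FIRST(B) = ["a", "b"]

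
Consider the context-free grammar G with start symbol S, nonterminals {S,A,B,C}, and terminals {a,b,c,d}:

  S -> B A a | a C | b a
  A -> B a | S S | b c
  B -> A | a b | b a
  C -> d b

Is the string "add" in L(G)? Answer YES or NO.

CNF form of G:
  S -> B X4 | T0 C | T1 T0
  A -> B T0 | S S | T1 T2
  B -> B T0 | S S | T0 T1 | T1 T0 | T1 T2
  C -> T3 T1
  T0 -> a
  T1 -> b
  T2 -> c
  T3 -> d
  X4 -> A T0

CYK fill:
  cell(0,0) a: {T0}  orig:{}
  cell(1,1) d: {T3}  orig:{}
  cell(2,2) d: {T3}  orig:{}
  cell(0,1) ad: ∅
  cell(1,2) dd: ∅
  cell(0,2) add: ∅

S ∉ T[0,2] ⇒ NO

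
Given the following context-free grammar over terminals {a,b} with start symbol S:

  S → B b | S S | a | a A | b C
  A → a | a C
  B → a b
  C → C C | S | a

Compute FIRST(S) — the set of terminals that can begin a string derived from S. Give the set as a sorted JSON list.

Compute FIRST by fixpoint:
round 1:
  A via A→a: +{a}
  B via B→a b: +{a}
  C via C→a: +{a}
  S via S→B b: +{a}
  S via S→b C: +{b}
  FIRST(S)={a,b}  FIRST(A)={a}  FIRST(B)={a}  FIRST(C)={a}
round 2:
  C via C→S: +{b}
  FIRST(S)={a,b}  FIRST(A)={a}  FIRST(B)={a}  FIRST(C)={a,b}
round 3: done
  FIRST(S)={a,b}  FIRST(A)={a}  FIRST(B)={a}  FIRST(C)={a,b}

FIRST(S) = ["a", "b"]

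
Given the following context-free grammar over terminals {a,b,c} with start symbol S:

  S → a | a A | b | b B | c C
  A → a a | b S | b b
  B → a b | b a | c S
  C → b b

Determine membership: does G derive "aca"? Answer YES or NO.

CNF form of G:
  S -> T0 A | T1 B | T2 C | a | b
  A -> T0 T0 | T1 S | T1 T1
  B -> T0 T1 | T1 T0 | T2 S
  C -> T1 T1
  T0 -> a
  T1 -> b
  T2 -> c

CYK fill:
  cell(0,0) a: {S,T0}  orig:{S}
  cell(1,1) c: {T2}  orig:{}
  cell(2,2) a: {S,T0}  orig:{S}
  cell(0,1) ac: ∅
  cell(1,2) ca: {B}
  cell(0,2) aca: ∅

S ∉ T[0,2] ⇒ NO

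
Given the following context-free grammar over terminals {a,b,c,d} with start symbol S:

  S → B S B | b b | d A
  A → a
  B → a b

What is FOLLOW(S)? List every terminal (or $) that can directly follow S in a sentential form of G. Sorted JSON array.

Compute FIRST by fixpoint:
[1]
  A via A→a: +{a}
  B via B→a b: +{a}
  S via S→B S B: +{a}
  S via S→b b: +{b}
  S via S→d A: +{d}
  FIRST[S]={a,b,d}  FIRST[A]={a}  FIRST[B]={a}
[2] done
  FIRST[S]={a,b,d}  FIRST[A]={a}  FIRST[B]={a}

Compute FOLLOW by fixpoint:
seed FOLLOW(S) with $
round 1:
  S→B S B: FOLLOW(B) ⊇ FIRST(S) = {a,b,d}; new: +{a,b,d}
  S→B S B: FOLLOW(S) ⊇ FIRST(B) = {a}; new: +{a}
  S→B S B: FOLLOW(B) ⊇ FOLLOW(S) ⊇ {$,a}; new: +{$}
  S→d A: FOLLOW(A) ⊇ FOLLOW(S) ⊇ {$,a}; new: +{$,a}
  FOLLOW[S]={$,a}  FOLLOW[A]={$,a}  FOLLOW[B]={$,a,b,d}
round 2: done
  FOLLOW[S]={$,a}  FOLLOW[A]={$,a}  FOLLOW[B]={$,a,b,d}

FOLLOW(S) = ["$", "a"]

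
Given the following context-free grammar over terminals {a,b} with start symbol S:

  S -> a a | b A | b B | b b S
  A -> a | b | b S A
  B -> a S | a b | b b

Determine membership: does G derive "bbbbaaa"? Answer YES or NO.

CNF form of G:
  S -> T0 A | T0 B | T0 X3 | T1 T1
  A -> T0 X2 | a | b
  B -> T0 T0 | T1 S | T1 T0
  T0 -> b
  T1 -> a
  X2 -> S A
  X3 -> T0 S

CYK table (by increasing span):
  T[0,0] 'b' = {A,T0}  orig:{A}
  T[1,1] 'b' = {A,T0}  orig:{A}
  T[2,2] 'b' = {A,T0}  orig:{A}
  T[3,3] 'b' = {A,T0}  orig:{A}
  T[4,4] 'a' = {A,T1}  orig:{A}
  T[5,5] 'a' = {A,T1}  orig:{A}
  T[6,6] 'a' = {A,T1}  orig:{A}
  T[0,1] 'bb' = {B,S}
  T[1,2] 'bb' = {B,S}
  T[2,3] 'bb' = {B,S}
  T[3,4] 'ba' = {S}
  T[4,5] 'aa' = {S}
  T[5,6] 'aa' = {S}
  T[0,2] 'bbb' = {S,X2,X3}  orig:{S}
  T[1,3] 'bbb' = {S,X2,X3}  orig:{S}
  T[2,4] 'bba' = {X2,X3}  orig:{}
  T[3,5] 'baa' = {X2,X3}  orig:{}
  T[4,6] 'aaa' = {B,X2}  orig:{B}
  T[0,3] 'bbbb' = {A,S,X2,X3}  orig:{A,S}
  T[1,4] 'bbba' = {A,S,X2}  orig:{A,S}
  T[2,5] 'bbaa' = {A,S}
  T[3,6] 'baaa' = {A,S}
  T[0,4] 'bbbba' = {A,S,X2,X3}  orig:{A,S}
  T[1,5] 'bbbaa' = {S,X2,X3}  orig:{S}
  T[2,6] 'bbaaa' = {S,X2,X3}  orig:{S}
  T[0,5] 'bbbbaa' = {A,S,X2,X3}  orig:{A,S}
  T[1,6] 'bbbaaa' = {A,S,X2,X3}  orig:{A,S}
  T[0,6] 'bbbbaaa' = {A,S,X2,X3}  orig:{A,S}

S ∈ T[0,6] ⇒ YES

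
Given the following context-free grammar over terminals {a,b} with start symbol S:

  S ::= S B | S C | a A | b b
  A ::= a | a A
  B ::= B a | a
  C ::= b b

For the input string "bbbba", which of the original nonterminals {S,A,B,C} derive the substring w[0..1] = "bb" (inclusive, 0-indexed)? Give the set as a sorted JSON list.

Convert to CNF:
  S -> S B | S C | T0 A | T1 T1
  A -> T0 A | a
  B -> B T0 | a
  C -> T1 T1
  T0 -> a
  T1 -> b

CYK table (by increasing span) — only the sub-triangle for w[0..1]:
  T[0,0] 'b' = {T1}  orig:{}
  T[1,1] 'b' = {T1}  orig:{}
  T[0,1] 'bb' = {C,S}

Original NTs in T[0,1] deriving "bb": ["C", "S"]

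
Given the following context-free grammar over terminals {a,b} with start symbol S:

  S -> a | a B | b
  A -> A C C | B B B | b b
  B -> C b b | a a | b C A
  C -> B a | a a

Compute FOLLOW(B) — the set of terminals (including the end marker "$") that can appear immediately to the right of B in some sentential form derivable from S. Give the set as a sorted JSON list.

FIRST iteration:
round 1:
  A via A→b b: +{b}
  B via B→a a: +{a}
  B via B→b C A: +{b}
  C via C→B a: +{a,b}
  S via S→a: +{a}
  S via S→b: +{b}
  S: {a,b}  A: {b}  B: {a,b}  C: {a,b}
round 2:
  A via A→B B B: +{a}
  S: {a,b}  A: {a,b}  B: {a,b}  C: {a,b}
round 3: (stable)
  S: {a,b}  A: {a,b}  B: {a,b}  C: {a,b}

FOLLOW sets:
FOLLOW(S) := {$}
pass 1:
  A→A C C: FOLLOW(A) ⊇ FIRST(C) = {a,b}; new: +{a,b}
  A→A C C: FOLLOW(C) ⊇ FIRST(C) = {a,b}; new: +{a,b}
  A→B B B: FOLLOW(B) ⊇ FIRST(B) = {a,b}; new: +{a,b}
  S→a B: FOLLOW(B) ⊇ FOLLOW(S) ⊇ {$}; new: +{$}
  FOLLOW(S)={$}  FOLLOW(A)={a,b}  FOLLOW(B)={$,a,b}  FOLLOW(C)={a,b}
pass 2:
  B→b C A: FOLLOW(A) ⊇ FOLLOW(B) ⊇ {$,a,b}; new: +{$}
  FOLLOW(S)={$}  FOLLOW(A)={$,a,b}  FOLLOW(B)={$,a,b}  FOLLOW(C)={a,b}
pass 3:
  A→A C C: FOLLOW(C) ⊇ FOLLOW(A) ⊇ {$,a,b}; new: +{$}
  FOLLOW(S)={$}  FOLLOW(A)={$,a,b}  FOLLOW(B)={$,a,b}  FOLLOW(C)={$,a,b}
pass 4: done
  FOLLOW(S)={$}  FOLLOW(A)={$,a,b}  FOLLOW(B)={$,a,b}  FOLLOW(C)={$,a,b}

FOLLOW(B) = ["$", "a", "b"]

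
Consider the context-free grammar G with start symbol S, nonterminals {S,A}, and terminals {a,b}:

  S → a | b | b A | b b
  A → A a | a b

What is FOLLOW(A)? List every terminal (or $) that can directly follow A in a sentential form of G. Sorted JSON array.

FIRST sets, iterate to fixpoint:
round 1:
  A via A→a b: +{a}
  S via S→a: +{a}
  S via S→b: +{b}
  FIRST[S]={a,b}  FIRST[A]={a}
round 2: (no change)
  FIRST[S]={a,b}  FIRST[A]={a}

FOLLOW iteration:
seed FOLLOW(S) with $
iter 1:
  A→A a: FOLLOW(A) ⊇ FIRST(a) = {a}; new: +{a}
  S→b A: FOLLOW(A) ⊇ FOLLOW(S) ⊇ {$}; new: +{$}
  FOLLOW(S)={$}  FOLLOW(A)={$,a}
iter 2: done
  FOLLOW(S)={$}  FOLLOW(A)={$,a}

FOLLOW(A) = ["$", "a"]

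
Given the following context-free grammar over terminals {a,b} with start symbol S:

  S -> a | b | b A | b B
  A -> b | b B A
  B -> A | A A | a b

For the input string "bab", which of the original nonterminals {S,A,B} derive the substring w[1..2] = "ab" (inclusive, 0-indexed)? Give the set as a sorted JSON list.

CNF form of G:
  S -> T0 A | T0 B | a | b
  A -> T0 X2 | b
  B -> A A | T0 X3 | T1 T0 | b
  T0 -> b
  T1 -> a
  X2 -> B A
  X3 -> B A

CYK table (by increasing span) — only the sub-triangle for w[1..2]:
  [1..1]={S,T1}  "a"  orig:{S}
  [2..2]={A,B,S,T0}  "b"  orig:{A,B,S}
  [1..2]={B}  "ab"

Original NTs in T[1,2] deriving "ab": ["B"]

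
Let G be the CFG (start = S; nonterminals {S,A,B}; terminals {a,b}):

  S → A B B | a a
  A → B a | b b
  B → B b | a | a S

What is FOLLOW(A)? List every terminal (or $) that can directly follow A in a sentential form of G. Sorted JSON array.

FIRST sets, iterate to fixpoint:
iter 1:
  A via A→b b: +{b}
  B via B→a: +{a}
  S via S→A B B: +{b}
  S via S→a a: +{a}
  FIRST[S]={a,b}  FIRST[A]={b}  FIRST[B]={a}
iter 2:
  A via A→B a: +{a}
  FIRST[S]={a,b}  FIRST[A]={a,b}  FIRST[B]={a}
iter 3: done
  FIRST[S]={a,b}  FIRST[A]={a,b}  FIRST[B]={a}

FOLLOW iteration:
seed FOLLOW(S) with $
round 1:
  A→B a: FOLLOW(B) ⊇ FIRST(a) = {a}; new: +{a}
  B→B b: FOLLOW(B) ⊇ FIRST(b) = {b}; new: +{b}
  B→a S: FOLLOW(S) ⊇ FOLLOW(B) ⊇ {a,b}; new: +{a,b}
  S→A B B: FOLLOW(A) ⊇ FIRST(B) = {a}; new: +{a}
  S→A B B: FOLLOW(B) ⊇ FOLLOW(S) ⊇ {$,a,b}; new: +{$}
  FOLLOW[S]={$,a,b}  FOLLOW[A]={a}  FOLLOW[B]={$,a,b}
round 2: (stable)
  FOLLOW[S]={$,a,b}  FOLLOW[A]={a}  FOLLOW[B]={$,a,b}

FOLLOW(A) = ["a"]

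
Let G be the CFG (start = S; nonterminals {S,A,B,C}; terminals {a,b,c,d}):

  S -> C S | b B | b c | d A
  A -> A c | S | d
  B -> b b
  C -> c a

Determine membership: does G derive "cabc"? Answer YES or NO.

Convert to CNF:
  S -> C S | T1 B | T1 T0 | T2 A
  A -> A T0 | C S | T1 B | T1 T0 | T2 A | d
  B -> T1 T1
  C -> T0 T3
  T0 -> c
  T1 -> b
  T2 -> d
  T3 -> a

CYK table (by increasing span):
  [0..0]={T0}  "c"  orig:{}
  [1..1]={T3}  "a"  orig:{}
  [2..2]={T1}  "b"  orig:{}
  [3..3]={T0}  "c"  orig:{}
  [0..1]={C}  "ca"
  [1..2]=∅  "ab"
  [2..3]={A,S}  "bc"
  [0..2]=∅  "cab"
  [1..3]=∅  "abc"
  [0..3]={A,S}  "cabc"

S ∈ T[0,3] ⇒ YES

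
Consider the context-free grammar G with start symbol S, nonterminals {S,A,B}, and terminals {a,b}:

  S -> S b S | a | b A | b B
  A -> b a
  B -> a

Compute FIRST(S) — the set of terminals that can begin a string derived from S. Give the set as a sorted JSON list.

Compute FIRST by fixpoint:
pass 1:
  A via A→b a: +{b}
  B via B→a: +{a}
  S via S→a: +{a}
  S via S→b A: +{b}
  FIRST(S)={a,b}  FIRST(A)={b}  FIRST(B)={a}
pass 2: done
  FIRST(S)={a,b}  FIRST(A)={b}  FIRST(B)={a}

FIRST(S) = ["a", "b"]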